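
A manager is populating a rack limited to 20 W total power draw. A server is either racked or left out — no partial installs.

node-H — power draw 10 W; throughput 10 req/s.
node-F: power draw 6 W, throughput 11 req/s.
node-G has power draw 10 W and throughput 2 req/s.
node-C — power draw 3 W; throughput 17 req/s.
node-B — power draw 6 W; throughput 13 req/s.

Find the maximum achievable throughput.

Take node-F, node-C, and node-B: power draw 6 + 3 + 6 = 15 ≤ 20, throughput 11 + 17 + 13 = 41.
No other feasible combination does better.

41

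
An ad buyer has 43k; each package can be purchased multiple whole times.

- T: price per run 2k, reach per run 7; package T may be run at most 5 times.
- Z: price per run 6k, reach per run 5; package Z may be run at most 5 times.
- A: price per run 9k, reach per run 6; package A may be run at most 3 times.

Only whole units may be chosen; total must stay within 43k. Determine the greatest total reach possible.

This is a bounded integer knapsack.
T has the best ratio (7/2); taking only T gives at most 5×7 = 35 (stopped by the supply cap of 5).
Mixing does better — 5×T, 4×Z, and 1×A: price 43 ≤ 43, reach 5·7 + 4·5 + 1·6 = 61.

61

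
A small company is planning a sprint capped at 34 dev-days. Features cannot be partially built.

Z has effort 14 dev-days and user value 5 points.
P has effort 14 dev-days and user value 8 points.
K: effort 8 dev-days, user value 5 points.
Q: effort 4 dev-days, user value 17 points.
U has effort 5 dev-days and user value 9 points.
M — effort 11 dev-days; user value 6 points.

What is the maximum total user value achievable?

Take P, Q, U, and M: effort 14 + 4 + 5 + 11 = 34 ≤ 34, user value 8 + 17 + 9 + 6 = 40.
No other feasible combination does better.

40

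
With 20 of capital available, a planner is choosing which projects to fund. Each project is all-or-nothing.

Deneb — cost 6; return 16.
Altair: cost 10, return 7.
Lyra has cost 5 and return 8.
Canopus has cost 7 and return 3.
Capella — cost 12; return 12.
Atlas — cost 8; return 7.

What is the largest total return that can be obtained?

31

Allowing fractional choices, the relaxed optimum would be about 33.0, but projects are indivisible.
Deneb + Lyra + Canopus: cost 6 + 5 + 7 = 18 ≤ 20, return 16 + 8 + 3 = 27.
Deneb + Lyra + Atlas: cost 6 + 5 + 8 = 19 ≤ 20, return 16 + 8 + 7 = 31.
Deneb + Capella: cost 6 + 12 = 18 ≤ 20, return 16 + 12 = 28.
Best is Deneb, Lyra, and Atlas with total return 31.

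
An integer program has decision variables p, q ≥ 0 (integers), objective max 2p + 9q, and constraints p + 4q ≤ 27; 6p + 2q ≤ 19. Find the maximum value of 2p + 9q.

(p,q)=(1,6): 1·1+4·6=25≤27, 6·1+2·6=18≤19, objective 56.
(p,q)=(0,6): 1·0+4·6=24≤27, 6·0+2·6=12≤19, objective 54.
No feasible integer point exceeds 56.

56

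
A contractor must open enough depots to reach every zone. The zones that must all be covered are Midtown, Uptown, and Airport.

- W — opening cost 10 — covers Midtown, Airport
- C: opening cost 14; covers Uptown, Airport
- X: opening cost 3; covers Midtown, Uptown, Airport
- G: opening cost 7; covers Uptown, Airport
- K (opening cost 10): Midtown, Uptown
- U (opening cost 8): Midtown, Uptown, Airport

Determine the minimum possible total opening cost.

3

X alone covers Midtown, Uptown, Airport — every zone.
Total opening cost: 3.
No cover costs less than 3.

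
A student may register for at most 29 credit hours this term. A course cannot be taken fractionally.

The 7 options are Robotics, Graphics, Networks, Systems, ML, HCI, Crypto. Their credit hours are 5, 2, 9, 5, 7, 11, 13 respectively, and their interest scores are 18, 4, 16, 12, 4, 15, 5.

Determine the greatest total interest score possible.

Allowing fractional choices, the relaxed optimum would be about 60.9, but courses are indivisible.
Robotics + Graphics + Networks + Systems + ML: credit hours 5 + 2 + 9 + 5 + 7 = 28 ≤ 29, interest score 18 + 4 + 16 + 12 + 4 = 54.
Robotics + Graphics + Networks + Systems: credit hours 5 + 2 + 9 + 5 = 21 ≤ 29, interest score 18 + 4 + 16 + 12 = 50.
Robotics + Graphics + Networks + HCI: credit hours 5 + 2 + 9 + 11 = 27 ≤ 29, interest score 18 + 4 + 16 + 15 = 53.
Best is Robotics, Graphics, Networks, Systems, and ML with total interest score 54.

54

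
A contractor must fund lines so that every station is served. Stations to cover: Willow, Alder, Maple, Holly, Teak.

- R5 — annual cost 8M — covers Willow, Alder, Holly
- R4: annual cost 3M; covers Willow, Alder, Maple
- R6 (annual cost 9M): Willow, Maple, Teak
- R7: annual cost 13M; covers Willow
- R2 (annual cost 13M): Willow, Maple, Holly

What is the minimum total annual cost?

The greedy cost-per-new-station heuristic would pick R4, R5, and R6 for 20, but a cheaper cover exists.
Choose R5 and R6: together they cover Willow, Alder, Maple, Holly, Teak — every station.
Total annual cost: 8 + 9 = 17.
No cover costs less than 17.

17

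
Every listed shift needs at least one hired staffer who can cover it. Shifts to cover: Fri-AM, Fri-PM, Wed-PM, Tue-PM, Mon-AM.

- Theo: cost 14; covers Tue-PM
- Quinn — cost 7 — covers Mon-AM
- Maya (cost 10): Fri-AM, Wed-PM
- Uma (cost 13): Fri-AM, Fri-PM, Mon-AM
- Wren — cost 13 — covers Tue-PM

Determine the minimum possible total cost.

36

This is an integer covering problem.
Choose Maya, Uma, and Wren: together they cover Fri-AM, Fri-PM, Wed-PM, Tue-PM, Mon-AM — every shift.
Total cost: 10 + 13 + 13 = 36.
No cover costs less than 36.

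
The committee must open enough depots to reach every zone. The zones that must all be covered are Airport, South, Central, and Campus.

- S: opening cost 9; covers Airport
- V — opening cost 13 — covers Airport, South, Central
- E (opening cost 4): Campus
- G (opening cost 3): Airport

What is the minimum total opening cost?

17

The greedy cost-per-new-zone heuristic would pick G, E, and V for 20, but a cheaper cover exists.
Choose V and E: together they cover Airport, South, Central, Campus — every zone.
Total opening cost: 13 + 4 = 17.
No cover costs less than 17.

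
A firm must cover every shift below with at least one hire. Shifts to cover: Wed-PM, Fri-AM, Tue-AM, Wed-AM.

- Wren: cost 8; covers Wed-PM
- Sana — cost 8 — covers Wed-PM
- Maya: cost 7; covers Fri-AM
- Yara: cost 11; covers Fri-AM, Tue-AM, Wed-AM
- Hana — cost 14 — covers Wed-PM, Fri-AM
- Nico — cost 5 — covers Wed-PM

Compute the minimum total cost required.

16

This is a weighted set-cover instance.
Choose Yara and Nico: together they cover Wed-PM, Fri-AM, Tue-AM, Wed-AM — every shift.
Total cost: 11 + 5 = 16.
No cover costs less than 16.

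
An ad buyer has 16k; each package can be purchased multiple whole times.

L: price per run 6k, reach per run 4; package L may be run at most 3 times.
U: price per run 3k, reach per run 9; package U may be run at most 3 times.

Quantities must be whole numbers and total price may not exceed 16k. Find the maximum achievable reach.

31

Take 1×L and 3×U: price 15 ≤ 16, reach 1·4 + 3·9 = 31.
U has the best ratio (9/3) and is taken to its limit of 3; remaining capacity is filled optimally with the others.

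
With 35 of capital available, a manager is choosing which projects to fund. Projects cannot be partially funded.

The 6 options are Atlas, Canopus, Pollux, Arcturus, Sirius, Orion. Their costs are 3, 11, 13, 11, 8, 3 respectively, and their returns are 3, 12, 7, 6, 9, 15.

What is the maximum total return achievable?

Canopus + Arcturus + Sirius + Orion: cost 11 + 11 + 8 + 3 = 33 ≤ 35, return 12 + 6 + 9 + 15 = 42.
Canopus + Pollux + Sirius + Orion: cost 11 + 13 + 8 + 3 = 35 ≤ 35, return 12 + 7 + 9 + 15 = 43.
Atlas + Canopus + Sirius + Orion: cost 3 + 11 + 8 + 3 = 25 ≤ 35, return 3 + 12 + 9 + 15 = 39.
Best is Canopus, Pollux, Sirius, and Orion with total return 43.

43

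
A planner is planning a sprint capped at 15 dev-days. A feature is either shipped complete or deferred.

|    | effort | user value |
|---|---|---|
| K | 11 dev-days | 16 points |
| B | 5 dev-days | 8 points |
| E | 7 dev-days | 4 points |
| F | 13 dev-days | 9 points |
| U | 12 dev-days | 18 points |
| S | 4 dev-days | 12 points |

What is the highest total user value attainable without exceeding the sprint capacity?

Take K and S: effort 11 + 4 = 15 ≤ 15, user value 16 + 12 = 28.
No other feasible combination does better.

28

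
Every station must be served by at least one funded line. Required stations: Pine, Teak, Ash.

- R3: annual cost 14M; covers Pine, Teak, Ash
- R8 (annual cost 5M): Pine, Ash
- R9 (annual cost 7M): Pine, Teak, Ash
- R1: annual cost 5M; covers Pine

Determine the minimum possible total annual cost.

7

This is a weighted set-cover instance.
R9 alone covers Pine, Teak, Ash — every station.
Total annual cost: 7.
No cover costs less than 7.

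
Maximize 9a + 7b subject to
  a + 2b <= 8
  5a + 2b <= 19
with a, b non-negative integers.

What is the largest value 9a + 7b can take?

41

(a,b)=(3,2) is feasible, giving 41.
(a,b)=(2,3) is feasible, giving 39.
The best lattice point is (3,2), giving 41.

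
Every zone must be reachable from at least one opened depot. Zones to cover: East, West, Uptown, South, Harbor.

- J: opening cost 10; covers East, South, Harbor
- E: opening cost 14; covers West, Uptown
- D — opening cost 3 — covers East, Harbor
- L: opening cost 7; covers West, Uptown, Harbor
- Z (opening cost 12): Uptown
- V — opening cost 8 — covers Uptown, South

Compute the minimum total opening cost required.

17

Choose J and L: together they cover East, West, Uptown, South, Harbor — every zone.
Total opening cost: 10 + 7 = 17.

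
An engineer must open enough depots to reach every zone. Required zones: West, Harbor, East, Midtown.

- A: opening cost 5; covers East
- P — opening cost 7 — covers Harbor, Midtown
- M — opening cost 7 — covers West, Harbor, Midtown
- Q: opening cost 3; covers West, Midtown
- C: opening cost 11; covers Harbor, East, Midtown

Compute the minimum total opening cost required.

12

Choose A and M: together they cover West, Harbor, East, Midtown — every zone.
Total opening cost: 5 + 7 = 12.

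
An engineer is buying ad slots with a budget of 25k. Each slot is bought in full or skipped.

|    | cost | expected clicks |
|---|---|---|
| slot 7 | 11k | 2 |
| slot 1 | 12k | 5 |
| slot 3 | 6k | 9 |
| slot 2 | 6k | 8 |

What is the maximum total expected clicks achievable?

22

Allowing fractional choices, the relaxed optimum would be about 22.2, but ad slots are indivisible.
slot 1 + slot 3 + slot 2: cost 12 + 6 + 6 = 24 ≤ 25, expected clicks 5 + 9 + 8 = 22.
slot 7 + slot 3 + slot 2: cost 11 + 6 + 6 = 23 ≤ 25, expected clicks 2 + 9 + 8 = 19.
slot 3 + slot 2: cost 6 + 6 = 12 ≤ 25, expected clicks 9 + 8 = 17.
Best is slot 1, slot 3, and slot 2 with total expected clicks 22.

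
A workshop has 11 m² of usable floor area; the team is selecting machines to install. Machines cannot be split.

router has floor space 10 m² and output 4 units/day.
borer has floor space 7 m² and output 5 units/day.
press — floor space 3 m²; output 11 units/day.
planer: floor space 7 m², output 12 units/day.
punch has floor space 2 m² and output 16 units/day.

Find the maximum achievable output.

28

Take planer and punch: floor space 7 + 2 = 9 ≤ 11, output 12 + 16 = 28.
No other feasible combination does better.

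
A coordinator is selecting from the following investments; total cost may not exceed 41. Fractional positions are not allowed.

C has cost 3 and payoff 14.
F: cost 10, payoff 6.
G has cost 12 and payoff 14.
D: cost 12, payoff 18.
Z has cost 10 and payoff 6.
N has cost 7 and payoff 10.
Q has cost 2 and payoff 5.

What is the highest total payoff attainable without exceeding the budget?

61

Treat it as a binary knapsack problem.
C + G + D + N + Q: cost 3 + 12 + 12 + 7 + 2 = 36 ≤ 41, payoff 14 + 14 + 18 + 10 + 5 = 61.
C + G + D + Z + Q: cost 3 + 12 + 12 + 10 + 2 = 39 ≤ 41, payoff 14 + 14 + 18 + 6 + 5 = 57.
C + F + G + D + Q: cost 3 + 10 + 12 + 12 + 2 = 39 ≤ 41, payoff 14 + 6 + 14 + 18 + 5 = 57.
Best is C, G, D, N, and Q with total payoff 61.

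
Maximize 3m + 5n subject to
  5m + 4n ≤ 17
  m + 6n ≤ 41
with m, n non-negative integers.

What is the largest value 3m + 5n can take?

20

(m,n)=(0,4) is feasible, giving 20.
(m,n)=(1,3) is feasible, giving 18.
(m,n)=(0,3) is feasible, giving 15.
The best lattice point is (0,4), giving 20.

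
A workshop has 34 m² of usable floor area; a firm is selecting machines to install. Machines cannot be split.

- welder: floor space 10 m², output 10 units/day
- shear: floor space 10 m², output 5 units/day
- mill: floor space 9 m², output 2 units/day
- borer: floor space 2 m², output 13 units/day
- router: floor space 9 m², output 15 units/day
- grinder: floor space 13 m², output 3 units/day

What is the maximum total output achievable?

43

Allowing fractional choices, the relaxed optimum would be about 43.7, but machines are indivisible.
welder + mill + borer + router: floor space 10 + 9 + 2 + 9 = 30 ≤ 34, output 10 + 2 + 13 + 15 = 40.
welder + borer + router + grinder: floor space 10 + 2 + 9 + 13 = 34 ≤ 34, output 10 + 13 + 15 + 3 = 41.
welder + shear + borer + router: floor space 10 + 10 + 2 + 9 = 31 ≤ 34, output 10 + 5 + 13 + 15 = 43.
Best is welder, shear, borer, and router with total output 43.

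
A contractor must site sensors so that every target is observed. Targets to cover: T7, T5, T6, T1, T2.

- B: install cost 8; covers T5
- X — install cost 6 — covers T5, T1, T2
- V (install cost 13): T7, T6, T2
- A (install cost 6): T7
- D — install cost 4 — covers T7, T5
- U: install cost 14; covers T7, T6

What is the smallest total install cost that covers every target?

19

The greedy cost-per-new-target heuristic would pick X, D, and V for 23, but a cheaper cover exists.
Choose X and V: together they cover T7, T5, T6, T1, T2 — every target.
Total install cost: 6 + 13 = 19.
No cover costs less than 19.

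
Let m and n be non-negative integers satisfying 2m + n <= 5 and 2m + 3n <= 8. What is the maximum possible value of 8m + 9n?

26

(m,n)=(1,2) is feasible, giving 26.
(m,n)=(2,1) is feasible, giving 25.
The best lattice point is (1,2), giving 26.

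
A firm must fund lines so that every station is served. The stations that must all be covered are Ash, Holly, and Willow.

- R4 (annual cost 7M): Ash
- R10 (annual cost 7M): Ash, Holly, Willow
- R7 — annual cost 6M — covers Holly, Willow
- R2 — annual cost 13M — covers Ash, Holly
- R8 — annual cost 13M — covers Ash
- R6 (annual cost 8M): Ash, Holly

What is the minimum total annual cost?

R10 alone covers Ash, Holly, Willow — every station.
Total annual cost: 7.

7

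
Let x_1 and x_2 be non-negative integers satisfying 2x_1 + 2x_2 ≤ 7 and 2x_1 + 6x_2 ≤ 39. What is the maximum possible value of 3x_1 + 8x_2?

24

The continuous relaxation peaks at (0, 3.5) with value 28.00; rounding to a feasible lattice point costs some objective.
(x_1,x_2)=(0,3): 2·0+2·3=6≤7, 2·0+6·3=18≤39, objective 24.
(x_1,x_2)=(1,2): 2·1+2·2=6≤7, 2·1+6·2=14≤39, objective 19.
(x_1,x_2)=(0,2): 2·0+2·2=4≤7, 2·0+6·2=12≤39, objective 16.
No feasible integer point exceeds 24.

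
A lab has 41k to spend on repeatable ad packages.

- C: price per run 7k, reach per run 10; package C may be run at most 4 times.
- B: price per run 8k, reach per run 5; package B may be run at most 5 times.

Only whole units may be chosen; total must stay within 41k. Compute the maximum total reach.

45

4×C and 1×B: price 36 ≤ 41, reach 4·10 + 1·5 = 45.
3×C and 2×B: price 37 ≤ 41, reach 3·10 + 2·5 = 40.
Best is 45.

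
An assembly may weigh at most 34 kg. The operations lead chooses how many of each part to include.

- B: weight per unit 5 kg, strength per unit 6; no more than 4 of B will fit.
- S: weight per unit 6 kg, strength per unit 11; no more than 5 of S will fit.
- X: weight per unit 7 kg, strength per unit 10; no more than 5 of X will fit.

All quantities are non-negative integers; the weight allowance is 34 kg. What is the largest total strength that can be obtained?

56

2×B and 4×S: weight 34 ≤ 34, strength 2·6 + 4·11 = 56.
5×S: weight 30 ≤ 34, strength 5·11 = 55.
Best is 56.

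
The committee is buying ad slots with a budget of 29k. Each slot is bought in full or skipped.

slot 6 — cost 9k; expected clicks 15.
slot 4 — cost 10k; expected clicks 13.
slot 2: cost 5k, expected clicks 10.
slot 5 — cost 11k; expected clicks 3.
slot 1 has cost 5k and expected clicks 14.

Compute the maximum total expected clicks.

slot 6 + slot 4 + slot 2 + slot 1: cost 9 + 10 + 5 + 5 = 29 ≤ 29, expected clicks 15 + 13 + 10 + 14 = 52.
slot 6 + slot 4 + slot 1: cost 9 + 10 + 5 = 24 ≤ 29, expected clicks 15 + 13 + 14 = 42.
slot 6 + slot 2 + slot 1: cost 9 + 5 + 5 = 19 ≤ 29, expected clicks 15 + 10 + 14 = 39.
Best is slot 6, slot 4, slot 2, and slot 1 with total expected clicks 52.

52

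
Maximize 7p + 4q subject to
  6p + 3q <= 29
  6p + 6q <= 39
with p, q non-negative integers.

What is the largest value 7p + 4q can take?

(p,q)=(3,3): 6·3+3·3=27≤29, 6·3+6·3=36≤39, objective 33.
(p,q)=(2,4): 6·2+3·4=24≤29, 6·2+6·4=36≤39, objective 30.
(p,q)=(3,2): 6·3+3·2=24≤29, 6·3+6·2=30≤39, objective 29.
No feasible integer point exceeds 33.

33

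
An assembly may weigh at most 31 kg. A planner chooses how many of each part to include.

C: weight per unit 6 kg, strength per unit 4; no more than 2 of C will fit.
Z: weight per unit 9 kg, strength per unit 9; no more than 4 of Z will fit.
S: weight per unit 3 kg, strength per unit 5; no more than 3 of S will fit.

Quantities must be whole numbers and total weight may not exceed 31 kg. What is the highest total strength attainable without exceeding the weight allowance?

This is a bounded integer knapsack.
S has the best ratio (5/3); taking only S gives at most 3×5 = 15 (stopped by the supply cap of 3).
Mixing does better — 2×Z and 3×S: weight 27 ≤ 31, strength 2·9 + 3·5 = 33.

33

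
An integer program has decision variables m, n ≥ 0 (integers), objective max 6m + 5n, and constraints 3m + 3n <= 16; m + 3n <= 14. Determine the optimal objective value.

The continuous relaxation peaks at (5.33, 0) with value 32.00; rounding to a feasible lattice point costs some objective.
(m,n)=(5,0): 3·5+3·0=15≤16, 1·5+3·0=5≤14, objective 30.
(m,n)=(4,1): 3·4+3·1=15≤16, 1·4+3·1=7≤14, objective 29.
(m,n)=(4,0): 3·4+3·0=12≤16, 1·4+3·0=4≤14, objective 24.
No feasible integer point exceeds 30.

30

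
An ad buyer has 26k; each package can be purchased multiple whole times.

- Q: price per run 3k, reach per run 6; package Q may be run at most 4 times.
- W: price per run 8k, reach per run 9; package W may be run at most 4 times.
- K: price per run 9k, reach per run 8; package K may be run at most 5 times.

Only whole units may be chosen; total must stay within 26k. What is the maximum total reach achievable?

36

3×Q, 1×W, and 1×K: price 26 ≤ 26, reach 3·6 + 1·9 + 1·8 = 35.
3×Q and 2×W: price 25 ≤ 26, reach 3·6 + 2·9 = 36.
Best is 36.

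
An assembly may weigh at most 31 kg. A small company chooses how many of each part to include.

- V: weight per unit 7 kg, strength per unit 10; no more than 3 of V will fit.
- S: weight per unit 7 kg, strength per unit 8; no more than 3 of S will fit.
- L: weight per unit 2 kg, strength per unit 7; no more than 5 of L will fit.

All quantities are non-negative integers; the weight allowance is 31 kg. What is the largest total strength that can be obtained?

This is a bounded integer knapsack.
Take 3×V and 5×L: weight 31 ≤ 31, strength 3·10 + 5·7 = 65.
L has the best ratio (7/2) and is taken to its limit of 5; remaining capacity is filled optimally with the others.

65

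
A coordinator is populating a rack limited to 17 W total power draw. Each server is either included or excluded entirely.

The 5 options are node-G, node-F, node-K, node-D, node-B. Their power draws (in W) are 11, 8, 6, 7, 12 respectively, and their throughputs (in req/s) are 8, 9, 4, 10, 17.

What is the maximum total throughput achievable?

This is an integer program with binary decision variables.
Allowing fractional choices, the relaxed optimum would be about 24.2, but servers are indivisible.
node-K + node-D: power draw 6 + 7 = 13 ≤ 17, throughput 4 + 10 = 14.
node-B: power draw 12 ≤ 17, throughput 17.
node-F + node-D: power draw 8 + 7 = 15 ≤ 17, throughput 9 + 10 = 19.
Best is node-F and node-D with total throughput 19.

19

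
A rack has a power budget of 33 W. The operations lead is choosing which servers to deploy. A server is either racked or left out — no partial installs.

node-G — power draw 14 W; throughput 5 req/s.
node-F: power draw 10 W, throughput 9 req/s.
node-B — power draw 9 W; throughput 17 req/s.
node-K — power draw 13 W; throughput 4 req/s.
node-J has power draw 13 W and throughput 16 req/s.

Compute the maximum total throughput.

42

Allowing fractional choices, the relaxed optimum would be about 42.4, but servers are indivisible.
node-B + node-J: power draw 9 + 13 = 22 ≤ 33, throughput 17 + 16 = 33.
node-G + node-F + node-B: power draw 14 + 10 + 9 = 33 ≤ 33, throughput 5 + 9 + 17 = 31.
node-F + node-B + node-J: power draw 10 + 9 + 13 = 32 ≤ 33, throughput 9 + 17 + 16 = 42.
Best is node-F, node-B, and node-J with total throughput 42.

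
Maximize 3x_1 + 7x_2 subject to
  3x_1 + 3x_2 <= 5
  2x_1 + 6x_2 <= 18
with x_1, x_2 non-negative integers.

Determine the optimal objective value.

7

(x_1,x_2)=(0,1): 3·0+3·1=3≤5, 2·0+6·1=6≤18, objective 7.
(x_1,x_2)=(1,0): 3·1+3·0=3≤5, 2·1+6·0=2≤18, objective 3.
(x_1,x_2)=(0,0): 3·0+3·0=0≤5, 2·0+6·0=0≤18, objective 0.
Maximum is 7 at (x_1,x_2)=(0,1).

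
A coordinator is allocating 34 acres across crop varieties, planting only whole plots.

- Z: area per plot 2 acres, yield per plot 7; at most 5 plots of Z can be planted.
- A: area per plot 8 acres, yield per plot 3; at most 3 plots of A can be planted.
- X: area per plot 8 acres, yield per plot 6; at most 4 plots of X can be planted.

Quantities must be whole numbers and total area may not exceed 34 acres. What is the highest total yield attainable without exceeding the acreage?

Z has the best ratio (7/2); taking only Z gives at most 5×7 = 35 (stopped by the supply cap of 5).
Mixing does better — 5×Z and 3×X: area 34 ≤ 34, yield 5·7 + 3·6 = 53.

53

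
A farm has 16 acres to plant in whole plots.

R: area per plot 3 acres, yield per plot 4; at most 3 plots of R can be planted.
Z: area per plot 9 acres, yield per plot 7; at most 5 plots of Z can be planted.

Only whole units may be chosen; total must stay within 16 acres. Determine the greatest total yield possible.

15

This is a bounded integer knapsack.
Take 2×R and 1×Z: area 15 ≤ 16, yield 2·4 + 1·7 = 15.
No other integer combination yields more.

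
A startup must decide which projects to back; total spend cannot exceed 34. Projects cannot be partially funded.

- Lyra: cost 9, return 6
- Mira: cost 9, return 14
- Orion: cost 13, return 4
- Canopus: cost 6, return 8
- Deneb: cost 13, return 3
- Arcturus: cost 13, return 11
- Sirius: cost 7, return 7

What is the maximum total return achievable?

35

Allowing fractional choices, the relaxed optimum would be about 39.2, but projects are indivisible.
Mira + Arcturus + Sirius: cost 9 + 13 + 7 = 29 ≤ 34, return 14 + 11 + 7 = 32.
Lyra + Mira + Canopus + Sirius: cost 9 + 9 + 6 + 7 = 31 ≤ 34, return 6 + 14 + 8 + 7 = 35.
Mira + Canopus + Arcturus: cost 9 + 6 + 13 = 28 ≤ 34, return 14 + 8 + 11 = 33.
Best is Lyra, Mira, Canopus, and Sirius with total return 35.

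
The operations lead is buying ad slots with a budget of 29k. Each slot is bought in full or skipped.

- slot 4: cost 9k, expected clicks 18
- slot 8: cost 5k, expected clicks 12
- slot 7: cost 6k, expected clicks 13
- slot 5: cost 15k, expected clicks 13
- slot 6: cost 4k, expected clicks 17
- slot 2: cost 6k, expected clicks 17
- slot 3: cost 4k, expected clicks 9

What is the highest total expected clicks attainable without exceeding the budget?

74

slot 4 + slot 8 + slot 7 + slot 6 + slot 3: cost 9 + 5 + 6 + 4 + 4 = 28 ≤ 29, expected clicks 18 + 12 + 13 + 17 + 9 = 69.
slot 4 + slot 7 + slot 6 + slot 2 + slot 3: cost 9 + 6 + 4 + 6 + 4 = 29 ≤ 29, expected clicks 18 + 13 + 17 + 17 + 9 = 74.
slot 4 + slot 8 + slot 6 + slot 2 + slot 3: cost 9 + 5 + 4 + 6 + 4 = 28 ≤ 29, expected clicks 18 + 12 + 17 + 17 + 9 = 73.
Best is slot 4, slot 7, slot 6, slot 2, and slot 3 with total expected clicks 74.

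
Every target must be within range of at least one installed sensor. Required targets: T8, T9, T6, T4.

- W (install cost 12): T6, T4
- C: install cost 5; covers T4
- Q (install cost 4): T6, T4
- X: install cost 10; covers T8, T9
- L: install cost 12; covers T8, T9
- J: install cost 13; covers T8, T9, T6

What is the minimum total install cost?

Choose Q and X: together they cover T8, T9, T6, T4 — every target.
Total install cost: 4 + 10 = 14.
No cover costs less than 14.

14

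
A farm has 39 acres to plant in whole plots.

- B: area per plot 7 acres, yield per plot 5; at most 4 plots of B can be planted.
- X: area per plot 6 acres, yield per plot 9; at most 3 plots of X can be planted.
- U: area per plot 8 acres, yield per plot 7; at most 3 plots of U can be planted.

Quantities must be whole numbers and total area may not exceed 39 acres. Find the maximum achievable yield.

42

This is a bounded integer knapsack.
3×X and 2×U: area 34 ≤ 39, yield 3·9 + 2·7 = 41.
3×B and 3×X: area 39 ≤ 39, yield 3·5 + 3·9 = 42.
Best is 42.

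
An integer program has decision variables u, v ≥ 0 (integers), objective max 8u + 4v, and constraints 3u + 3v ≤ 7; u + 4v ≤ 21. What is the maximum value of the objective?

(u,v)=(2,0): 3·2+3·0=6≤7, 1·2+4·0=2≤21, objective 16.
(u,v)=(1,1): 3·1+3·1=6≤7, 1·1+4·1=5≤21, objective 12.
Maximum is 16 at (u,v)=(2,0).

16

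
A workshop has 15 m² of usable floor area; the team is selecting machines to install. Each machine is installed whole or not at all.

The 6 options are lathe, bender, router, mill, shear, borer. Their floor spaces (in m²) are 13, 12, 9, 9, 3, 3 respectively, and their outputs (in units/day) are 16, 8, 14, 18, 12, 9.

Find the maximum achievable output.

Take mill, shear, and borer: floor space 9 + 3 + 3 = 15 ≤ 15, output 18 + 12 + 9 = 39.
No other feasible combination does better.

39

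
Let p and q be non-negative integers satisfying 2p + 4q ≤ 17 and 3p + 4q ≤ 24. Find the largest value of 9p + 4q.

(p,q)=(8,0): 2·8+4·0=16≤17, 3·8+4·0=24≤24, objective 72.
(p,q)=(7,0): 2·7+4·0=14≤17, 3·7+4·0=21≤24, objective 63.
The best lattice point is (8,0), giving 72.

72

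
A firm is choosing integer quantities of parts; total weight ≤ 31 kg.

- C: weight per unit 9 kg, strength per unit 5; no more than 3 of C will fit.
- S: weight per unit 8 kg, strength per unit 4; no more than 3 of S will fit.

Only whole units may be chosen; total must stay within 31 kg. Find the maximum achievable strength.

This is a bounded integer knapsack.
C has the best ratio (5/9); taking only C gives at most 3×5 = 15 (stopped by the weight limit).
Optimal: 3×C: weight 27 ≤ 31, strength 3·5 = 15.

15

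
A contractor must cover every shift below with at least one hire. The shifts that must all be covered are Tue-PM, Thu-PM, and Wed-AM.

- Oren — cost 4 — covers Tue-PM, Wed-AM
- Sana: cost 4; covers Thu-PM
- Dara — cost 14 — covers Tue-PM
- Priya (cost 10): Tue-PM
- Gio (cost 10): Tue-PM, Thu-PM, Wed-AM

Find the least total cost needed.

Choose Oren and Sana: together they cover Tue-PM, Thu-PM, Wed-AM — every shift.
Total cost: 4 + 4 = 8.
No cover costs less than 8.

8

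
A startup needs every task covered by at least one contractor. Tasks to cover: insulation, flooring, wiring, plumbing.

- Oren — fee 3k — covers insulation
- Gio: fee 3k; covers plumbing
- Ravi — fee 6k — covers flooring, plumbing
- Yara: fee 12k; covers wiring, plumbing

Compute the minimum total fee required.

21

Choose Oren, Ravi, and Yara: together they cover insulation, flooring, wiring, plumbing — every task.
Total fee: 3 + 6 + 12 = 21.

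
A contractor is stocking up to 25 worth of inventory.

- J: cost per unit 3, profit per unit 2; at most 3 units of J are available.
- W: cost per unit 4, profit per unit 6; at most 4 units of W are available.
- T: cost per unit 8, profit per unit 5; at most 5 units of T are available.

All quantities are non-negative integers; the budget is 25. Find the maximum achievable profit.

W has the best ratio (6/4); taking only W gives at most 4×6 = 24 (stopped by the supply cap of 4).
Mixing does better — 3×J and 4×W: cost 25 ≤ 25, profit 3·2 + 4·6 = 30.

30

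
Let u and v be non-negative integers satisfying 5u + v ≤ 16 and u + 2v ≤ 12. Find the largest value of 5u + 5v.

(u,v)=(2,5): 5·2+1·5=15≤16, 1·2+2·5=12≤12, objective 35.
(u,v)=(2,4): 5·2+1·4=14≤16, 1·2+2·4=10≤12, objective 30.
(u,v)=(1,5): 5·1+1·5=10≤16, 1·1+2·5=11≤12, objective 30.
(u,v)=(1,4): 5·1+1·4=9≤16, 1·1+2·4=9≤12, objective 25.
The best lattice point is (2,5), giving 35.

35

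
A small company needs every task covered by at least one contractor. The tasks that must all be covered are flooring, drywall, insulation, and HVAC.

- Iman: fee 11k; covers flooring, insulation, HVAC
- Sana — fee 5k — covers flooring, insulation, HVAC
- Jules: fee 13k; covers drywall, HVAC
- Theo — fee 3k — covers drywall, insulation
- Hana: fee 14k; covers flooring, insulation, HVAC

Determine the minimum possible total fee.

Choose Sana and Theo: together they cover flooring, drywall, insulation, HVAC — every task.
Total fee: 5 + 3 = 8.

8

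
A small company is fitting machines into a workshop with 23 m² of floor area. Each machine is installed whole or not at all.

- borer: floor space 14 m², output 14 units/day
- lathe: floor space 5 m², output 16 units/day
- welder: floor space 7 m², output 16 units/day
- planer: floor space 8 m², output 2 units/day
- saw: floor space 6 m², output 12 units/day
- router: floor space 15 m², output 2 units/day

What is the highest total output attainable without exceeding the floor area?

44

Treat it as a binary knapsack problem.
Allowing fractional choices, the relaxed optimum would be about 49.0, but machines are indivisible.
lathe + welder: floor space 5 + 7 = 12 ≤ 23, output 16 + 16 = 32.
lathe + welder + planer: floor space 5 + 7 + 8 = 20 ≤ 23, output 16 + 16 + 2 = 34.
lathe + welder + saw: floor space 5 + 7 + 6 = 18 ≤ 23, output 16 + 16 + 12 = 44.
Best is lathe, welder, and saw with total output 44.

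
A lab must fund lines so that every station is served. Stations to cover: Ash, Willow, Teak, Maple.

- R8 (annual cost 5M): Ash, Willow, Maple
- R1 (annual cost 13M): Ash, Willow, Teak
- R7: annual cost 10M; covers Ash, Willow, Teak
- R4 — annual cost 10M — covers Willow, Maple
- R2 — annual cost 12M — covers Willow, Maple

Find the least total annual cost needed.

This is a weighted set-cover instance.
Choose R8 and R7: together they cover Ash, Willow, Teak, Maple — every station.
Total annual cost: 5 + 10 = 15.
No cover costs less than 15.

15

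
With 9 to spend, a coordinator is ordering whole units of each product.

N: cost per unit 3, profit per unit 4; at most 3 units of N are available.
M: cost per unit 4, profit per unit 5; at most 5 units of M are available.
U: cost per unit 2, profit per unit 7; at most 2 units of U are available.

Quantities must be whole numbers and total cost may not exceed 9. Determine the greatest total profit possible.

19

1×M and 2×U: cost 8 ≤ 9, profit 1·5 + 2·7 = 19.
1×N and 2×U: cost 7 ≤ 9, profit 1·4 + 2·7 = 18.
Best is 19.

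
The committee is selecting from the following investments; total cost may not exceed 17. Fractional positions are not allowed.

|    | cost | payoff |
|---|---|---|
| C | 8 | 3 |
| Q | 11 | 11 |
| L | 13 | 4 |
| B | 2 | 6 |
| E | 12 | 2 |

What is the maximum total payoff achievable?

17

This is a 0-1 knapsack instance.
Q: cost 11 ≤ 17, payoff 11.
Q + B: cost 11 + 2 = 13 ≤ 17, payoff 11 + 6 = 17.
L + B: cost 13 + 2 = 15 ≤ 17, payoff 4 + 6 = 10.
Best is Q and B with total payoff 17.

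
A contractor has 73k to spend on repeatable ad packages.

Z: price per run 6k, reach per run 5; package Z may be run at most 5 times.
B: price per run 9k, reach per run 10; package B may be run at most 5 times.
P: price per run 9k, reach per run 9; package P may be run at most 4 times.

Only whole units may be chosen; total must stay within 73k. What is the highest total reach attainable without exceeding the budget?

4×B and 4×P: price 72 ≤ 73, reach 4·10 + 4·9 = 76.
5×B and 3×P: price 72 ≤ 73, reach 5·10 + 3·9 = 77.
Best is 77.

77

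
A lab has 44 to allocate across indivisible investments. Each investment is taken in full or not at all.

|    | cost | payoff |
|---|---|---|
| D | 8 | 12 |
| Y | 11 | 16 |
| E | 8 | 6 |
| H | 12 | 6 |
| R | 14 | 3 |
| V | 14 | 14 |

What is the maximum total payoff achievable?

48

Allowing fractional choices, the relaxed optimum would be about 49.5, but investments are indivisible.
D + Y + V: cost 8 + 11 + 14 = 33 ≤ 44, payoff 12 + 16 + 14 = 42.
D + Y + E + H: cost 8 + 11 + 8 + 12 = 39 ≤ 44, payoff 12 + 16 + 6 + 6 = 40.
D + Y + E + V: cost 8 + 11 + 8 + 14 = 41 ≤ 44, payoff 12 + 16 + 6 + 14 = 48.
Best is D, Y, E, and V with total payoff 48.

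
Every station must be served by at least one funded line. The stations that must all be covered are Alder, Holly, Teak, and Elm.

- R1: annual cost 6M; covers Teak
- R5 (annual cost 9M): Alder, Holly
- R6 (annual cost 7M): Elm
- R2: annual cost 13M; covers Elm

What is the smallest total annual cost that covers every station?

Choose R1, R5, and R6: together they cover Alder, Holly, Teak, Elm — every station.
Total annual cost: 6 + 9 + 7 = 22.

22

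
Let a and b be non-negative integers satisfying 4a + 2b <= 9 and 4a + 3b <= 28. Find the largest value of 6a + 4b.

16

The continuous relaxation peaks at (0, 4.5) with value 18.00; rounding to a feasible lattice point costs some objective.
(a,b)=(0,4): 4·0+2·4=8≤9, 4·0+3·4=12≤28, objective 16.
(a,b)=(0,3): 4·0+2·3=6≤9, 4·0+3·3=9≤28, objective 12.
No feasible integer point exceeds 16.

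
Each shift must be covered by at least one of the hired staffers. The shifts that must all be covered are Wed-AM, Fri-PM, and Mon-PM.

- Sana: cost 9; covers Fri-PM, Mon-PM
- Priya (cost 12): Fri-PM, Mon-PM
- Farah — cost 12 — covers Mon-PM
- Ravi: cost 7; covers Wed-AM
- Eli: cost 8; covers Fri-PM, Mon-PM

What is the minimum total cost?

Choose Ravi and Eli: together they cover Wed-AM, Fri-PM, Mon-PM — every shift.
Total cost: 7 + 8 = 15.

15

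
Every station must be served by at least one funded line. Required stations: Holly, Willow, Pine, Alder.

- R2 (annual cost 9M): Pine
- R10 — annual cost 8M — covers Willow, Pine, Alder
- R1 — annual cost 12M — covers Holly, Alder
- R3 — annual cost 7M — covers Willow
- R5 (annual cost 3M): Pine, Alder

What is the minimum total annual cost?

20

The greedy cost-per-new-station heuristic would pick R5, R3, and R1 for 22, but a cheaper cover exists.
Choose R10 and R1: together they cover Holly, Willow, Pine, Alder — every station.
Total annual cost: 8 + 12 = 20.
No cover costs less than 20.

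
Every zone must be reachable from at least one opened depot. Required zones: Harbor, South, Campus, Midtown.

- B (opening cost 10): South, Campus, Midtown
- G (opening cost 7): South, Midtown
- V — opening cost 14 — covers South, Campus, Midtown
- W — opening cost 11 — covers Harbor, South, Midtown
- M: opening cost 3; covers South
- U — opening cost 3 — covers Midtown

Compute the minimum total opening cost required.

21

This is a weighted set-cover instance.
The greedy cost-per-new-zone heuristic would pick M, U, B, and W for 27, but a cheaper cover exists.
Choose B and W: together they cover Harbor, South, Campus, Midtown — every zone.
Total opening cost: 10 + 11 = 21.
No cover costs less than 21.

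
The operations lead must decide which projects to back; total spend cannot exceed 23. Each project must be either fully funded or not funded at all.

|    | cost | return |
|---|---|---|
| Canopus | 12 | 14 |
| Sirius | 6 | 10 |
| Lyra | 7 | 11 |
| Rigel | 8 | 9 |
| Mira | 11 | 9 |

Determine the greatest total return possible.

30

Take Sirius, Lyra, and Rigel: cost 6 + 7 + 8 = 21 ≤ 23, return 10 + 11 + 9 = 30.
No other feasible combination does better.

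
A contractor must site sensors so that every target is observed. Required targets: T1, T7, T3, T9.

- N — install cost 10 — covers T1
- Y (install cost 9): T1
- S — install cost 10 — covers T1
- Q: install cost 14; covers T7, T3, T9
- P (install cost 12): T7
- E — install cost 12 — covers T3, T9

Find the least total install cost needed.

23

Choose Y and Q: together they cover T1, T7, T3, T9 — every target.
Total install cost: 9 + 14 = 23.
No cover costs less than 23.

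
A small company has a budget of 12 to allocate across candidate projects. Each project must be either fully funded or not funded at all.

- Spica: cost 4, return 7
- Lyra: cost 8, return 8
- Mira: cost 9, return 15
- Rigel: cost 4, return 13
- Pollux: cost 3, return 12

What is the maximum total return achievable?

32

This is an integer program with binary decision variables.
Allowing fractional choices, the relaxed optimum would be about 33.7, but projects are indivisible.
Rigel + Pollux: cost 4 + 3 = 7 ≤ 12, return 13 + 12 = 25.
Spica + Rigel + Pollux: cost 4 + 4 + 3 = 11 ≤ 12, return 7 + 13 + 12 = 32.
Mira + Pollux: cost 9 + 3 = 12 ≤ 12, return 15 + 12 = 27.
Best is Spica, Rigel, and Pollux with total return 32.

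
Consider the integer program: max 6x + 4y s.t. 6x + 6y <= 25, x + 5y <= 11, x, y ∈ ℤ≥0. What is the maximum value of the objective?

(x,y)=(4,0): 6·4+6·0=24≤25, 1·4+5·0=4≤11, objective 24.
(x,y)=(3,1): 6·3+6·1=24≤25, 1·3+5·1=8≤11, objective 22.
The best lattice point is (4,0), giving 24.

24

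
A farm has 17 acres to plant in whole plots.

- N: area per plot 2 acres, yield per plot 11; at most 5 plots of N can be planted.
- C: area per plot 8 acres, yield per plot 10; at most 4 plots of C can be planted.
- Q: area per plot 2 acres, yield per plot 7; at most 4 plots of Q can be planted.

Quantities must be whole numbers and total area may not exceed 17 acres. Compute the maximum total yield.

76

4×N and 4×Q: area 16 ≤ 17, yield 4·11 + 4·7 = 72.
5×N and 3×Q: area 16 ≤ 17, yield 5·11 + 3·7 = 76.
Best is 76.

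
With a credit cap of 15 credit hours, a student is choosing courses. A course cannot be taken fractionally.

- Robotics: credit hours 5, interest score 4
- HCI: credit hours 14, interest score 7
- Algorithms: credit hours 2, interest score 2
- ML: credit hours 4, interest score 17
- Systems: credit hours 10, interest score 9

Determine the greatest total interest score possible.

26

Allowing fractional choices, the relaxed optimum would be about 27.1, but courses are indivisible.
ML + Systems: credit hours 4 + 10 = 14 ≤ 15, interest score 17 + 9 = 26.
Robotics + Algorithms + ML: credit hours 5 + 2 + 4 = 11 ≤ 15, interest score 4 + 2 + 17 = 23.
Robotics + ML: credit hours 5 + 4 = 9 ≤ 15, interest score 4 + 17 = 21.
Best is ML and Systems with total interest score 26.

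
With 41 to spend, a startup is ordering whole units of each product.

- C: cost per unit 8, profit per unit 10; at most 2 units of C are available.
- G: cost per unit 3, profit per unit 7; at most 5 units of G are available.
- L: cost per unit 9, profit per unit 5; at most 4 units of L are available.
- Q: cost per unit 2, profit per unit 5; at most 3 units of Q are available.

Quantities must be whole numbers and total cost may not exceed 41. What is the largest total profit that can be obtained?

Q has the best ratio (5/2); taking only Q gives at most 3×5 = 15 (stopped by the supply cap of 3).
Mixing does better — 2×C, 5×G, and 3×Q: cost 37 ≤ 41, profit 2·10 + 5·7 + 3·5 = 70.

70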